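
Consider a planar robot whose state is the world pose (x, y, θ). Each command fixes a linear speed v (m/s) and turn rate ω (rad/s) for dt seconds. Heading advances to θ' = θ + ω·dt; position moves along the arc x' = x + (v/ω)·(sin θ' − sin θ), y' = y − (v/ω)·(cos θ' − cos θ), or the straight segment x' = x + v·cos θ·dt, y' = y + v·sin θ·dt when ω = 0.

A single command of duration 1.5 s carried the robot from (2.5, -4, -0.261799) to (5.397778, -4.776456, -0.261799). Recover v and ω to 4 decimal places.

Δθ = -0.261799 − -0.261799 = 0.000000
ω = Δθ/dt = 0.000000/1.5 = 0.0000
ω = 0 → v = (Δx·cos θ + Δy·sin θ)/dt = 2.0000

v = 2.0000, ω = 0.0000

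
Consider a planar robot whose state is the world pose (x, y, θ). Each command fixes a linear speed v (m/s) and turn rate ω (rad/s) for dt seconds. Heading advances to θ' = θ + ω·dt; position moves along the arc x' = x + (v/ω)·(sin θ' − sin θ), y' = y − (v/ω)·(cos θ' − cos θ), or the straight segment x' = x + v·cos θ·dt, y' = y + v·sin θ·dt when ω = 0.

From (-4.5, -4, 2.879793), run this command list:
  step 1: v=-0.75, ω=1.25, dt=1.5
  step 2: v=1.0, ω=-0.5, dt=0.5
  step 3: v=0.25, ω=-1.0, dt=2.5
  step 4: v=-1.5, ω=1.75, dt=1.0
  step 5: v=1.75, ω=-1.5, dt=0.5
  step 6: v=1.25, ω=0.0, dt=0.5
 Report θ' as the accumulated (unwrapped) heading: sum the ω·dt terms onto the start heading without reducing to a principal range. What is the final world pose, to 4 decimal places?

(-4.4366, -4.4026, 3.0048)

step 1: θ'=4.7548 (R=-0.6000) → pose (-3.7452, -3.3950, 4.7548)
step 2: θ'=4.5048 (R=-2.0000) → pose (-3.7864, -3.8920, 4.5048)
step 3: θ'=2.0048 (R=-0.2500) → pose (-4.2578, -3.9456, 2.0048)
step 4: θ'=3.7548 (R=-0.8571) → pose (-2.9869, -4.2862, 3.7548)
step 5: θ'=3.0048 (R=-1.1667) → pose (-3.8174, -4.4878, 3.0048)
step 6: θ'=3.0048 (straight) → pose (-4.4366, -4.4026, 3.0048)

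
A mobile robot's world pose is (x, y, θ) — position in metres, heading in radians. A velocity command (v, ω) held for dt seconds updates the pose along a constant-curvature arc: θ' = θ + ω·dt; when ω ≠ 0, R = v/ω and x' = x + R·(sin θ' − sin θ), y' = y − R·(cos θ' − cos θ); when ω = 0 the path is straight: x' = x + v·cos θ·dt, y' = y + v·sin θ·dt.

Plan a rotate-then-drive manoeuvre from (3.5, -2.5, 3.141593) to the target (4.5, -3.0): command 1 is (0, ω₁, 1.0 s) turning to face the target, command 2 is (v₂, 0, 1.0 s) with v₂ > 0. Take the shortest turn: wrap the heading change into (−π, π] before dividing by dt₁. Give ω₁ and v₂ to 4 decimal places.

ω₁ = 2.6779, v₂ = 1.1180

heading to target = atan2(-3−-2.5, 4.5−3.5) = -0.4636
Δθ = wrap(-0.4636 − 3.1416) = 2.6779; ω₁ = Δθ/dt₁ = 2.6779
distance = √((4.5−3.5)² + (-3−-2.5)²) = 1.1180; v₂ = distance/dt₂ = 1.1180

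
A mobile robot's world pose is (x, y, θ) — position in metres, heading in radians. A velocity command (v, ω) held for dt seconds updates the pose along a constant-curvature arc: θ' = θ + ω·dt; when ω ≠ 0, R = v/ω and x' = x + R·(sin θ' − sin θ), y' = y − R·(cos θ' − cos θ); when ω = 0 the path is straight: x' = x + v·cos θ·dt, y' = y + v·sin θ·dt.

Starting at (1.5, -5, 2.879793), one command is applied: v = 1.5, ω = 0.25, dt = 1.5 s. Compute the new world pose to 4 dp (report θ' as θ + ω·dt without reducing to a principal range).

(-0.7307, -4.8340, 3.2548)

θ' = 2.8798 + 0.25·1.5 = 3.2548
R = v/ω = 1.5/0.25 = 6.0000
x' = 1.5 + 6.0000·(sin 3.2548 − sin 2.8798) = -0.7307
y' = -5 − 6.0000·(cos 3.2548 − cos 2.8798) = -4.8340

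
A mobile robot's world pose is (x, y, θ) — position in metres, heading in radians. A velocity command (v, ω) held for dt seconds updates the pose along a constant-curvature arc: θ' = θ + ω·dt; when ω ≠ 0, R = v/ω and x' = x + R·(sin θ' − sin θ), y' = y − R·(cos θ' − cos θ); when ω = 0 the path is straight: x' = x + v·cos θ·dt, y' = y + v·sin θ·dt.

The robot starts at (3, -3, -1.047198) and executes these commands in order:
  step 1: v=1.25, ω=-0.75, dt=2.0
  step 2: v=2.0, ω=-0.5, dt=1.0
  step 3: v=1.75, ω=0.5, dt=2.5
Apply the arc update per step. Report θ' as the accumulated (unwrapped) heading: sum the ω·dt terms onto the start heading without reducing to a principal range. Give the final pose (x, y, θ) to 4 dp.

(-2.4538, -8.5812, -1.7972)

step 1: θ'=-2.5472 (R=-1.6667) → pose (2.4900, -5.2141, -2.5472)
step 2: θ'=-3.0472 (R=-4.0000) → pose (0.6270, -5.8824, -3.0472)
step 3: θ'=-1.7972 (R=3.5000) → pose (-2.4538, -8.5812, -1.7972)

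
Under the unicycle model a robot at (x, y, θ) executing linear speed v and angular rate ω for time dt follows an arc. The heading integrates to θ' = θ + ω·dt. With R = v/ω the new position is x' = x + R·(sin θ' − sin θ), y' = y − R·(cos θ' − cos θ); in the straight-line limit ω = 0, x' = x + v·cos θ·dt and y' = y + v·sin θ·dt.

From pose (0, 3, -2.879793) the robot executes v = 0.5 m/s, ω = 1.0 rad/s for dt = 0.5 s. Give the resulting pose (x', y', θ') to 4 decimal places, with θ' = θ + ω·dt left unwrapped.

(-0.2157, 2.8788, -2.3798)

θ' = -2.8798 + 1.0·0.5 = -2.3798
R = v/ω = 0.5/1.0 = 0.5000
x' = 0 + 0.5000·(sin -2.3798 − sin -2.8798) = -0.2157
y' = 3 − 0.5000·(cos -2.3798 − cos -2.8798) = 2.8788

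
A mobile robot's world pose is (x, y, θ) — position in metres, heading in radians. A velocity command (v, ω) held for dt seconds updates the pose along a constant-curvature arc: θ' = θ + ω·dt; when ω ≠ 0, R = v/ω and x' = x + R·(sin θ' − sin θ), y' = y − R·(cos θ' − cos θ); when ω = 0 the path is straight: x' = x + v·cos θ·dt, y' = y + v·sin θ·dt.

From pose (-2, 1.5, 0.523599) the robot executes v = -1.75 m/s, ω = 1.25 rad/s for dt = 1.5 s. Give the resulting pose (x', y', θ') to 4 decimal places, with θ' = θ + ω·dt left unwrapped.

θ' = 0.5236 + 1.25·1.5 = 2.3986
R = v/ω = -1.75/1.25 = -1.4000
x' = -2 + -1.4000·(sin 2.3986 − sin 0.5236) = -2.2471
y' = 1.5 − -1.4000·(cos 2.3986 − cos 0.5236) = -0.7435

(-2.2471, -0.7435, 2.3986)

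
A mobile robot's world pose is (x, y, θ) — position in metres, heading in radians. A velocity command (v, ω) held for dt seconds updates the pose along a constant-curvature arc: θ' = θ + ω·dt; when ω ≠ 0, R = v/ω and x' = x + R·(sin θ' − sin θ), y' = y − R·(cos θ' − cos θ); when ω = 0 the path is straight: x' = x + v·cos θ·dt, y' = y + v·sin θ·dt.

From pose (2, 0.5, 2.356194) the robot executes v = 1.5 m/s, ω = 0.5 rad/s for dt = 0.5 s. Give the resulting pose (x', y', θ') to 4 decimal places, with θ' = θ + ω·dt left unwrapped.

(1.4092, 0.9589, 2.6062)

θ' = 2.3562 + 0.5·0.5 = 2.6062
R = v/ω = 1.5/0.5 = 3.0000
x' = 2 + 3.0000·(sin 2.6062 − sin 2.3562) = 1.4092
y' = 0.5 − 3.0000·(cos 2.6062 − cos 2.3562) = 0.9589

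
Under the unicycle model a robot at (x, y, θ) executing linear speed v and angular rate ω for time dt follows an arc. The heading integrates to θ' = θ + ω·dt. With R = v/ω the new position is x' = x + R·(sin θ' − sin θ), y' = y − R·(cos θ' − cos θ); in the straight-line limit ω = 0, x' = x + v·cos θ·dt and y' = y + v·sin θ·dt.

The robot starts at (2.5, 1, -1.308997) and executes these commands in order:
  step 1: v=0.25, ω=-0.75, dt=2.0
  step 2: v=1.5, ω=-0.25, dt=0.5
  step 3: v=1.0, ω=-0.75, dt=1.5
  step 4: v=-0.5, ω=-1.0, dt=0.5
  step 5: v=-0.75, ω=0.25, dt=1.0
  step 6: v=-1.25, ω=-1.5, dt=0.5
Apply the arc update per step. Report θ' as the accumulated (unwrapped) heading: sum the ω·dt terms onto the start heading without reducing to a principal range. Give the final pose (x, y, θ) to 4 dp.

step 1: θ'=-2.8090 (R=-0.3333) → pose (2.2869, 0.5987, -2.8090)
step 2: θ'=-2.9340 (R=-6.0000) → pose (1.5645, 0.3987, -2.9340)
step 3: θ'=-4.0590 (R=-1.3333) → pose (0.2310, 0.8929, -4.0590)
step 4: θ'=-4.5590 (R=0.5000) → pose (0.3281, 0.6653, -4.5590)
step 5: θ'=-4.3090 (R=-3.0000) → pose (0.5337, -0.0539, -4.3090)
step 6: θ'=-5.0590 (R=0.8333) → pose (0.5510, -0.6641, -5.0590)

(0.5510, -0.6641, -5.0590)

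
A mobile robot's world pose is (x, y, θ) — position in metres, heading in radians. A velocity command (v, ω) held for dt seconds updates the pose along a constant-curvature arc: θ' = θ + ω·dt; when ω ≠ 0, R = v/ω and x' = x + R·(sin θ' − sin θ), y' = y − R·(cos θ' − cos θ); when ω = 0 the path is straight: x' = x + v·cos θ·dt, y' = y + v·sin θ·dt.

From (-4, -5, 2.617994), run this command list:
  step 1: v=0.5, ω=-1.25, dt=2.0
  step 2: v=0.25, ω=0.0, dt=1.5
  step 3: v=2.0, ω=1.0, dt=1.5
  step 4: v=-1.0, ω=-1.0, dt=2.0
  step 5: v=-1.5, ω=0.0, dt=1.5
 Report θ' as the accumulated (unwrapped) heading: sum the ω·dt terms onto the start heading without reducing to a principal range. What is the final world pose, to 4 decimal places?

step 1: θ'=0.1180 (R=-0.4000) → pose (-3.8471, -4.2564, 0.1180)
step 2: θ'=0.1180 (straight) → pose (-3.4747, -4.2122, 0.1180)
step 3: θ'=1.6180 (R=2.0000) → pose (-1.7124, -2.1318, 1.6180)
step 4: θ'=-0.3820 (R=1.0000) → pose (-3.0840, -3.1069, -0.3820)
step 5: θ'=-0.3820 (straight) → pose (-5.1718, -2.2681, -0.3820)

(-5.1718, -2.2681, -0.3820)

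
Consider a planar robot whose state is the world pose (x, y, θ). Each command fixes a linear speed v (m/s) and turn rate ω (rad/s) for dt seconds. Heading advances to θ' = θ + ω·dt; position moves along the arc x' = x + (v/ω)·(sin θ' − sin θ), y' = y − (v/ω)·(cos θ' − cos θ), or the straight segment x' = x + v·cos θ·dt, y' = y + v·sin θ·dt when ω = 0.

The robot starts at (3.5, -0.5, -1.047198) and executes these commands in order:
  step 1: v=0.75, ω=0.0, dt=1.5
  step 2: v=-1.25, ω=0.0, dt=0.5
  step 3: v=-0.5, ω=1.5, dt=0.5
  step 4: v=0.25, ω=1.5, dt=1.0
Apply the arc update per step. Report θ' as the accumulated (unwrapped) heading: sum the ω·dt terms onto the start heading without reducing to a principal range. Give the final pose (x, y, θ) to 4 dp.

(3.7633, -0.6816, 1.2028)

step 1: θ'=-1.0472 (straight) → pose (4.0625, -1.4743, -1.0472)
step 2: θ'=-1.0472 (straight) → pose (3.7500, -0.9330, -1.0472)
step 3: θ'=-0.2972 (R=-0.3333) → pose (3.5589, -0.7810, -0.2972)
step 4: θ'=1.2028 (R=0.1667) → pose (3.7633, -0.6816, 1.2028)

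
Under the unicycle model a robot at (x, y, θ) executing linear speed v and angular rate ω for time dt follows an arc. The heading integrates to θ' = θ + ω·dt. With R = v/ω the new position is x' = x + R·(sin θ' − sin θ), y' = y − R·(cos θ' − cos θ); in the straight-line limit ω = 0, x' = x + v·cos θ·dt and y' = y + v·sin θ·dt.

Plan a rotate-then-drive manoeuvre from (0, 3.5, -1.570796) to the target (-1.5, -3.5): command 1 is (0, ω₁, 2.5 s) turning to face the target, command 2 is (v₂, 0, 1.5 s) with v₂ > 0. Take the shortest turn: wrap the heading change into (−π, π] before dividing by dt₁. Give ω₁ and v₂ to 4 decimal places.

ω₁ = -0.0844, v₂ = 4.7726

heading to target = atan2(-3.5−3.5, -1.5−0) = -1.7819
Δθ = wrap(-1.7819 − -1.5708) = -0.2111; ω₁ = Δθ/dt₁ = -0.0844
distance = √((-1.5−0)² + (-3.5−3.5)²) = 7.1589; v₂ = distance/dt₂ = 4.7726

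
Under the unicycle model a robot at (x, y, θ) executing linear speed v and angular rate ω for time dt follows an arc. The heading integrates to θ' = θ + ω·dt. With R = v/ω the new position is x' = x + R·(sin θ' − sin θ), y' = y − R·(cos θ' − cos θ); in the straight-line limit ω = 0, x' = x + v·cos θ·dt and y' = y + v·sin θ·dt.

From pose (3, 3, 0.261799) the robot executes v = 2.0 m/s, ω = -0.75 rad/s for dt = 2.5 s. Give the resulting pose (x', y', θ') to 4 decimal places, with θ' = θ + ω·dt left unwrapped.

θ' = 0.2618 + -0.75·2.5 = -1.6132
R = v/ω = 2.0/-0.75 = -2.6667
x' = 3 + -2.6667·(sin -1.6132 − sin 0.2618) = 6.3545
y' = 3 − -2.6667·(cos -1.6132 − cos 0.2618) = 0.3112

(6.3545, 0.3112, -1.6132)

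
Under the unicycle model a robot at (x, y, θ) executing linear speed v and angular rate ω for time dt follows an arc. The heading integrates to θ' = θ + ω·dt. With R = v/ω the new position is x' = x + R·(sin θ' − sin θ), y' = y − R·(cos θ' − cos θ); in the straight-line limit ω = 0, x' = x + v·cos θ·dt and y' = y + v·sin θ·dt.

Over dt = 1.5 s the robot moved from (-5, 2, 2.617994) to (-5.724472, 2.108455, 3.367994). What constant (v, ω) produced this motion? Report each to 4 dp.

Δθ = 3.367994 − 2.617994 = 0.750000
ω = Δθ/dt = 0.750000/1.5 = 0.5000
R = Δx/(sin θ' − sin θ) = 1.0000
v = R·ω = 1.0000·0.5000 = 0.5000

v = 0.5000, ω = 0.5000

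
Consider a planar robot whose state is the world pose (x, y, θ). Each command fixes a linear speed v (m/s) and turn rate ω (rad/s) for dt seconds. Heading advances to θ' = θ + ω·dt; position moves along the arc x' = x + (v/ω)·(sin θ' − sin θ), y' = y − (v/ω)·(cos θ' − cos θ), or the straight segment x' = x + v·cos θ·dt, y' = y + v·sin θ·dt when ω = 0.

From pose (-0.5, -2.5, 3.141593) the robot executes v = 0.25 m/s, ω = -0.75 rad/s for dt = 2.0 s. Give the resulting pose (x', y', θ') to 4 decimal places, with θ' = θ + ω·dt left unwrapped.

θ' = 3.1416 + -0.75·2.0 = 1.6416
R = v/ω = 0.25/-0.75 = -0.3333
x' = -0.5 + -0.3333·(sin 1.6416 − sin 3.1416) = -0.8325
y' = -2.5 − -0.3333·(cos 1.6416 − cos 3.1416) = -2.1902

(-0.8325, -2.1902, 1.6416)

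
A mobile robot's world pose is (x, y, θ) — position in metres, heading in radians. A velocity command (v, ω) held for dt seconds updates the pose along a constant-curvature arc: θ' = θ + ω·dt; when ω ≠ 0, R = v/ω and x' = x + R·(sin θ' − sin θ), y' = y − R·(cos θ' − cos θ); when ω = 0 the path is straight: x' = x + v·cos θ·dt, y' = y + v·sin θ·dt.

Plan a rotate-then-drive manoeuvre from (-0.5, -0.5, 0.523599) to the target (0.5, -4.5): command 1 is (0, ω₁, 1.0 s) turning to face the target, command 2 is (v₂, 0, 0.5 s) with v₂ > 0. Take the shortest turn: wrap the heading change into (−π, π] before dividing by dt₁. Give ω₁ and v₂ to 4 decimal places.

heading to target = atan2(-4.5−-0.5, 0.5−-0.5) = -1.3258
Δθ = wrap(-1.3258 − 0.5236) = -1.8494; ω₁ = Δθ/dt₁ = -1.8494
distance = √((0.5−-0.5)² + (-4.5−-0.5)²) = 4.1231; v₂ = distance/dt₂ = 8.2462

ω₁ = -1.8494, v₂ = 8.2462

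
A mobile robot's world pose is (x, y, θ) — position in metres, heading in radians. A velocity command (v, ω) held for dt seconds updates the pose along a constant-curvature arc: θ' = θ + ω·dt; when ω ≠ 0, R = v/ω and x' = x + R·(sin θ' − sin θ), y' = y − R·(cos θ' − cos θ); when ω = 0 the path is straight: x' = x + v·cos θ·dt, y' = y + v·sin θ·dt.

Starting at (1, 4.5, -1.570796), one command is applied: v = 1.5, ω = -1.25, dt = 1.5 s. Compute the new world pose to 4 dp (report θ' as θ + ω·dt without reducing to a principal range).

(-0.5594, 3.3551, -3.4458)

θ' = -1.5708 + -1.25·1.5 = -3.4458
R = v/ω = 1.5/-1.25 = -1.2000
x' = 1 + -1.2000·(sin -3.4458 − sin -1.5708) = -0.5594
y' = 4.5 − -1.2000·(cos -3.4458 − cos -1.5708) = 3.3551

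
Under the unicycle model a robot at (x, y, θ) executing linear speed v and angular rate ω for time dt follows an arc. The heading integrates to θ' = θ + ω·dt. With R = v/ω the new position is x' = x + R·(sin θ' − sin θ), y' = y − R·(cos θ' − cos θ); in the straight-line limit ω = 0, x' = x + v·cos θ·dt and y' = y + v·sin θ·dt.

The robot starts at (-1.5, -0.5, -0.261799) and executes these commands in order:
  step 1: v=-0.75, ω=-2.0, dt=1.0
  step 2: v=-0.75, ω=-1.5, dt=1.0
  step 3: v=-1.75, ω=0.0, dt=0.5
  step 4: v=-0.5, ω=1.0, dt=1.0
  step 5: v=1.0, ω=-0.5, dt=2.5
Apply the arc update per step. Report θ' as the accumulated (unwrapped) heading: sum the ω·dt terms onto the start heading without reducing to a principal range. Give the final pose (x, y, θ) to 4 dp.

step 1: θ'=-2.2618 (R=0.3750) → pose (-1.6919, 0.1012, -2.2618)
step 2: θ'=-3.7618 (R=0.5000) → pose (-1.0160, 0.1894, -3.7618)
step 3: θ'=-3.7618 (straight) → pose (-0.3040, -0.3191, -3.7618)
step 4: θ'=-2.7618 (R=-0.5000) → pose (0.1720, -0.3766, -2.7618)
step 5: θ'=-4.0118 (R=-2.0000) → pose (-2.0984, 0.1915, -4.0118)

(-2.0984, 0.1915, -4.0118)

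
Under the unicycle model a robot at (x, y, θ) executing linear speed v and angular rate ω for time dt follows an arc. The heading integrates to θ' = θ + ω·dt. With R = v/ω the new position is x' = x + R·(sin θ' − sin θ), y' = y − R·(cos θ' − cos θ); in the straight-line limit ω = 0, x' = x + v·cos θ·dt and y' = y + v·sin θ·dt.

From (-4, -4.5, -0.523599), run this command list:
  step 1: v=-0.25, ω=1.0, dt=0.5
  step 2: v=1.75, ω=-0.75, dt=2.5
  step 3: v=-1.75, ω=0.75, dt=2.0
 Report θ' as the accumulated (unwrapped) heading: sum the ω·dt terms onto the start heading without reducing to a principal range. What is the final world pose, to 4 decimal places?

(-3.2685, -4.6488, -0.3986)

step 1: θ'=-0.0236 (R=-0.2500) → pose (-4.1191, -4.4666, -0.0236)
step 2: θ'=-1.8986 (R=-2.3333) → pose (-1.9651, -7.5505, -1.8986)
step 3: θ'=-0.3986 (R=-2.3333) → pose (-3.2685, -4.6488, -0.3986)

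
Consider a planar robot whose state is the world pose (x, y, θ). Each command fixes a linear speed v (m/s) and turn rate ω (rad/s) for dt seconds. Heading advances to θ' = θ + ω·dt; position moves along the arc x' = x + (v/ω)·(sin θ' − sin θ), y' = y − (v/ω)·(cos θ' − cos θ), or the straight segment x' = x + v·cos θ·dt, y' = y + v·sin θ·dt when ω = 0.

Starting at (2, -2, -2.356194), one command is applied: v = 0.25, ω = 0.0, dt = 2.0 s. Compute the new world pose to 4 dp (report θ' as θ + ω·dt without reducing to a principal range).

(1.6464, -2.3536, -2.3562)

θ' = -2.3562 + 0.0·2.0 = -2.3562
ω = 0 → straight: x' = 2 + 0.25·cos(-2.3562)·2.0 = 1.6464
y' = -2 + 0.25·sin(-2.3562)·2.0 = -2.3536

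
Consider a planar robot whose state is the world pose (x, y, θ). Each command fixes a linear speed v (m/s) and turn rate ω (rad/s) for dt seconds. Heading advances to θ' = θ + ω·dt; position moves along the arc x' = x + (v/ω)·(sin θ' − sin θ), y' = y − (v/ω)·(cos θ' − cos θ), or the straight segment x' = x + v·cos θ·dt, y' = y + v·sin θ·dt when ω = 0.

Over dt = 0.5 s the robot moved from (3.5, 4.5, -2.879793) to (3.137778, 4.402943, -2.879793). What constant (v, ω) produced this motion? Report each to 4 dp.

Δθ = -2.879793 − -2.879793 = 0.000000
ω = Δθ/dt = 0.000000/0.5 = 0.0000
ω = 0 → v = (Δx·cos θ + Δy·sin θ)/dt = 0.7500

v = 0.7500, ω = 0.0000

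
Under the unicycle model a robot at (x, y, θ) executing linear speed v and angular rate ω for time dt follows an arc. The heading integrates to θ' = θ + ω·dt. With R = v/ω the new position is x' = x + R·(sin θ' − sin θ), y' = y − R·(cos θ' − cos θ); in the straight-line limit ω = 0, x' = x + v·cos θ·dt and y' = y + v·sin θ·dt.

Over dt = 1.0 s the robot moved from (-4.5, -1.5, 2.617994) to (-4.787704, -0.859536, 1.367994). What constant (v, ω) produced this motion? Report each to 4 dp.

v = 0.7500, ω = -1.2500

Δθ = 1.367994 − 2.617994 = -1.250000
ω = Δθ/dt = -1.250000/1.0 = -1.2500
R = −Δy/(cos θ' − cos θ) = -0.6000
v = R·ω = -0.6000·-1.2500 = 0.7500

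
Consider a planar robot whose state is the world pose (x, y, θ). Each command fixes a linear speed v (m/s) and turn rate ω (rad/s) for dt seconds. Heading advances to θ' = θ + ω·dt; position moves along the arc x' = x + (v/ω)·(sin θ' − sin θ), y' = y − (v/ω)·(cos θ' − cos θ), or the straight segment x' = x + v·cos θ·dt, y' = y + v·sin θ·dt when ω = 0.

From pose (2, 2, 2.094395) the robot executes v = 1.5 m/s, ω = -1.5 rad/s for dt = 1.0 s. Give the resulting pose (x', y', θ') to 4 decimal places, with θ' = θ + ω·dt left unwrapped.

(2.3060, 3.3285, 0.5944)

θ' = 2.0944 + -1.5·1.0 = 0.5944
R = v/ω = 1.5/-1.5 = -1.0000
x' = 2 + -1.0000·(sin 0.5944 − sin 2.0944) = 2.3060
y' = 2 − -1.0000·(cos 0.5944 − cos 2.0944) = 3.3285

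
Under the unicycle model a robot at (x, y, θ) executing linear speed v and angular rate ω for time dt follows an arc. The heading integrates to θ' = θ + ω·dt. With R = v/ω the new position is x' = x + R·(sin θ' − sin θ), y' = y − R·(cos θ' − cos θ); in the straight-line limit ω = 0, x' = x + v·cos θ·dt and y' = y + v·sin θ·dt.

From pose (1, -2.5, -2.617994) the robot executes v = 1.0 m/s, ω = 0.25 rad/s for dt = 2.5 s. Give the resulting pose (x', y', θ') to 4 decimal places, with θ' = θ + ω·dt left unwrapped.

θ' = -2.6180 + 0.25·2.5 = -1.9930
R = v/ω = 1.0/0.25 = 4.0000
x' = 1 + 4.0000·(sin -1.9930 − sin -2.6180) = -0.6488
y' = -2.5 − 4.0000·(cos -1.9930 − cos -2.6180) = -4.3250

(-0.6488, -4.3250, -1.9930)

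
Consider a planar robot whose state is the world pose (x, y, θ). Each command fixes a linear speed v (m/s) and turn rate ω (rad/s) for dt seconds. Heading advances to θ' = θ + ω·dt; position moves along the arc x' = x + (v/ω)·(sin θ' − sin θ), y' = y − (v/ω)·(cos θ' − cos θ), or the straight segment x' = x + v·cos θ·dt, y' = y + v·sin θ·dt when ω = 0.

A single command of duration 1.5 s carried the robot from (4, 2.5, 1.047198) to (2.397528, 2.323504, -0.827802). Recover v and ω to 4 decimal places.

Δθ = -0.827802 − 1.047198 = -1.875000
ω = Δθ/dt = -1.875000/1.5 = -1.2500
R = Δx/(sin θ' − sin θ) = 1.0000
v = R·ω = 1.0000·-1.2500 = -1.2500

v = -1.2500, ω = -1.2500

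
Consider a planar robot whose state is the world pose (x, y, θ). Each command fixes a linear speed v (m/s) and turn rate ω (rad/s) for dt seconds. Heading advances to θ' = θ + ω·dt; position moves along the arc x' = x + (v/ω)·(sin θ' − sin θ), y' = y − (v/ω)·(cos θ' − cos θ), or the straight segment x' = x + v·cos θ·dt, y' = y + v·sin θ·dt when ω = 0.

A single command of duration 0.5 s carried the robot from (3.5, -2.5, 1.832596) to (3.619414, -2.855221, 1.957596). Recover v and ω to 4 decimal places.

Δθ = 1.957596 − 1.832596 = 0.125000
ω = Δθ/dt = 0.125000/0.5 = 0.2500
R = −Δy/(cos θ' − cos θ) = -3.0000
v = R·ω = -3.0000·0.2500 = -0.7500

v = -0.7500, ω = 0.2500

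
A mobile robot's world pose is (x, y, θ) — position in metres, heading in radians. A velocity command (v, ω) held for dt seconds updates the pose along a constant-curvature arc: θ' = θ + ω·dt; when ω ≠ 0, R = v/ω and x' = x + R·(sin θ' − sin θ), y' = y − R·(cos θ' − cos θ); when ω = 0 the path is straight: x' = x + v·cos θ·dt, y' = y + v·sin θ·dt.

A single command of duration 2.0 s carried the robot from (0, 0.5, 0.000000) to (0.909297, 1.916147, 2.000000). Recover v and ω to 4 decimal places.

v = 1.0000, ω = 1.0000

Δθ = 2.000000 − 0.000000 = 2.000000
ω = Δθ/dt = 2.000000/2.0 = 1.0000
R = −Δy/(cos θ' − cos θ) = 1.0000
v = R·ω = 1.0000·1.0000 = 1.0000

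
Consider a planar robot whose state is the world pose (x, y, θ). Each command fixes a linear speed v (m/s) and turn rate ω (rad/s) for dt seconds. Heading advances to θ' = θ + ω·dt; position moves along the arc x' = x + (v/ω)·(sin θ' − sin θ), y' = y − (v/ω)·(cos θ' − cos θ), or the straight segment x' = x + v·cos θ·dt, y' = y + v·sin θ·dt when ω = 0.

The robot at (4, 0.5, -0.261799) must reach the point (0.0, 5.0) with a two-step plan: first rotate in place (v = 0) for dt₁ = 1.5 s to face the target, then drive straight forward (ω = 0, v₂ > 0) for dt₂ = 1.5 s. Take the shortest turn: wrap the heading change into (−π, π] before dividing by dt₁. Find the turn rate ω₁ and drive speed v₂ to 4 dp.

heading to target = atan2(5−0.5, 0−4) = 2.2974
Δθ = wrap(2.2974 − -0.2618) = 2.5592; ω₁ = Δθ/dt₁ = 1.7062
distance = √((0−4)² + (5−0.5)²) = 6.0208; v₂ = distance/dt₂ = 4.0139

ω₁ = 1.7062, v₂ = 4.0139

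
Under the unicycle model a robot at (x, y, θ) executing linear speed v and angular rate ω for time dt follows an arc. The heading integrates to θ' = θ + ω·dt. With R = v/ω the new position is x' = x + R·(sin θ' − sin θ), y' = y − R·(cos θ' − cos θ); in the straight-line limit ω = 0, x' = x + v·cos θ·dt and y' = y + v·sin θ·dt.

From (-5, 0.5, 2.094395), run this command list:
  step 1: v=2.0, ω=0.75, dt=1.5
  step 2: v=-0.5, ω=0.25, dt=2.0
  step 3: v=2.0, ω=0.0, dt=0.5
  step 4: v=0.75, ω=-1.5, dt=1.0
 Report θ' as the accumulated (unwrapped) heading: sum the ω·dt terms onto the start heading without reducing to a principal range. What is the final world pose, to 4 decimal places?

(-8.0890, 1.7145, 2.2194)

step 1: θ'=3.2194 (R=2.6667) → pose (-7.5167, 1.8253, 3.2194)
step 2: θ'=3.7194 (R=-2.0000) → pose (-6.5797, 2.1439, 3.7194)
step 3: θ'=3.7194 (straight) → pose (-7.4174, 1.5977, 3.7194)
step 4: θ'=2.2194 (R=-0.5000) → pose (-8.0890, 1.7145, 2.2194)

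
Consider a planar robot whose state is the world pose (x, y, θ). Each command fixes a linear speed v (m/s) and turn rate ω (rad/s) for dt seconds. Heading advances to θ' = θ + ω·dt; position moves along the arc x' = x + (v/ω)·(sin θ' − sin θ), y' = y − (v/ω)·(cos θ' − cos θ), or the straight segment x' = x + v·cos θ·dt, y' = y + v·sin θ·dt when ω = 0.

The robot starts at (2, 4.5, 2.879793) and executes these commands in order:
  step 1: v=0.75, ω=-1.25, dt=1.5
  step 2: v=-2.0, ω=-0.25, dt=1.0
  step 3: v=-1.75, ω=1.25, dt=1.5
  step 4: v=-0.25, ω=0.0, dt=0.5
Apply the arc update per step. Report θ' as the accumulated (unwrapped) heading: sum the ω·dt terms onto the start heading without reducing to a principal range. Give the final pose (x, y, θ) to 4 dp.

(0.7601, 1.5625, 2.6298)

step 1: θ'=1.0048 (R=-0.6000) → pose (1.6489, 5.4013, 1.0048)
step 2: θ'=0.7548 (R=8.0000) → pose (0.3776, 3.8641, 0.7548)
step 3: θ'=2.6298 (R=-1.4000) → pose (0.6511, 1.6237, 2.6298)
step 4: θ'=2.6298 (straight) → pose (0.7601, 1.5625, 2.6298)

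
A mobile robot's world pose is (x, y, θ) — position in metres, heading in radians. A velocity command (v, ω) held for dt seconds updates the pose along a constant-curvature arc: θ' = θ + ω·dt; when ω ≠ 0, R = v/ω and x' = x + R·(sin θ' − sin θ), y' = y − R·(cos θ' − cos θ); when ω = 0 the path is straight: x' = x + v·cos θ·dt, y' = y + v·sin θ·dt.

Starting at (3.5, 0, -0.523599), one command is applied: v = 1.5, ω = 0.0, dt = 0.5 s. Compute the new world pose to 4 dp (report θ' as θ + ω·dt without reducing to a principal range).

(4.1495, -0.3750, -0.5236)

θ' = -0.5236 + 0.0·0.5 = -0.5236
ω = 0 → straight: x' = 3.5 + 1.5·cos(-0.5236)·0.5 = 4.1495
y' = 0 + 1.5·sin(-0.5236)·0.5 = -0.3750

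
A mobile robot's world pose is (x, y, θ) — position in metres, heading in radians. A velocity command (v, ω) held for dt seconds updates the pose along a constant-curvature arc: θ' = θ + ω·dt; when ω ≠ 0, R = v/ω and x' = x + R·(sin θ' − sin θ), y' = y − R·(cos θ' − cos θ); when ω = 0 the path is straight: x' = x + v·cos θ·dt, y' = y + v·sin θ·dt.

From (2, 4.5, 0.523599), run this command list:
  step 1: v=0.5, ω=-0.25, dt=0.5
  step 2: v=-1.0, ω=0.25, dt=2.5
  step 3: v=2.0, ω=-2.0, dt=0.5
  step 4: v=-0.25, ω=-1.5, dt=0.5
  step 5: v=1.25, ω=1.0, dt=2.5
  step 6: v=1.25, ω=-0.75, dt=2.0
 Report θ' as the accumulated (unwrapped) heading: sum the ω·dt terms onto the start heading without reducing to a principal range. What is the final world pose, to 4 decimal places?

(4.3129, 6.6540, 0.2736)

step 1: θ'=0.3986 (R=-2.0000) → pose (2.2237, 4.6112, 0.3986)
step 2: θ'=1.0236 (R=-4.0000) → pose (0.3603, 3.0059, 1.0236)
step 3: θ'=0.0236 (R=-1.0000) → pose (1.1907, 3.4853, 0.0236)
step 4: θ'=-0.7264 (R=0.1667) → pose (1.0761, 3.5274, -0.7264)
step 5: θ'=1.7736 (R=1.2500) → pose (3.1307, 4.7136, 1.7736)
step 6: θ'=0.2736 (R=-1.6667) → pose (4.3129, 6.6540, 0.2736)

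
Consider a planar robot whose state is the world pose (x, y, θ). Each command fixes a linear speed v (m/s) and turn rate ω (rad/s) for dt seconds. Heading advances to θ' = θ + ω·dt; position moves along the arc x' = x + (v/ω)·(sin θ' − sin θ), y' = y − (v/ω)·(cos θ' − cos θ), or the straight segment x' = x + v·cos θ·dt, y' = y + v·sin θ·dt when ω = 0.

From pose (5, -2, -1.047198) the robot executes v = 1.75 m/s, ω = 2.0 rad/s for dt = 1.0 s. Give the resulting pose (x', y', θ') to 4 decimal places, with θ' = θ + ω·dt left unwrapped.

θ' = -1.0472 + 2.0·1.0 = 0.9528
R = v/ω = 1.75/2.0 = 0.8750
x' = 5 + 0.8750·(sin 0.9528 − sin -1.0472) = 6.4709
y' = -2 − 0.8750·(cos 0.9528 − cos -1.0472) = -2.0695

(6.4709, -2.0695, 0.9528)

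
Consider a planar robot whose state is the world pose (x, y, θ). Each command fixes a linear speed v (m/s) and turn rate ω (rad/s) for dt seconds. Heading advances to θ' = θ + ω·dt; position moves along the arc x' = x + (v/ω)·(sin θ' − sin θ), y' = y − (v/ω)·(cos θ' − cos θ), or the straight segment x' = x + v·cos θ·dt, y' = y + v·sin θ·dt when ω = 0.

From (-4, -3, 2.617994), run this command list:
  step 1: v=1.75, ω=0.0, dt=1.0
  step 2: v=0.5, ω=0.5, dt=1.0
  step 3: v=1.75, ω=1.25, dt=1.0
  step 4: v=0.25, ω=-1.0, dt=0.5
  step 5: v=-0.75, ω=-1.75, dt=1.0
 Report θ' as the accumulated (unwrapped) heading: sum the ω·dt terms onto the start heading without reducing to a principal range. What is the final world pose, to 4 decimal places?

step 1: θ'=2.6180 (straight) → pose (-5.5155, -2.1250, 2.6180)
step 2: θ'=3.1180 (R=1.0000) → pose (-5.9919, -1.9913, 3.1180)
step 3: θ'=4.3680 (R=1.4000) → pose (-7.3428, -2.9182, 4.3680)
step 4: θ'=3.8680 (R=-0.2500) → pose (-7.4120, -3.0207, 3.8680)
step 5: θ'=2.1180 (R=0.4286) → pose (-6.7614, -3.1181, 2.1180)

(-6.7614, -3.1181, 2.1180)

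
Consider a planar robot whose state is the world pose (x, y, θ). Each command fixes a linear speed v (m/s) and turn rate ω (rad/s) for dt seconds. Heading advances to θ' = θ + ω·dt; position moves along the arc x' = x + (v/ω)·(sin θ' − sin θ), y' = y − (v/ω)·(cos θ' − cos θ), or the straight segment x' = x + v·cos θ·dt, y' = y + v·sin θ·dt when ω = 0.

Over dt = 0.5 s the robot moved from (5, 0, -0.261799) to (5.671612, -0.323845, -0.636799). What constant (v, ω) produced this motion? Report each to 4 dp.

v = 1.5000, ω = -0.7500

Δθ = -0.636799 − -0.261799 = -0.375000
ω = Δθ/dt = -0.375000/0.5 = -0.7500
R = Δx/(sin θ' − sin θ) = -2.0000
v = R·ω = -2.0000·-0.7500 = 1.5000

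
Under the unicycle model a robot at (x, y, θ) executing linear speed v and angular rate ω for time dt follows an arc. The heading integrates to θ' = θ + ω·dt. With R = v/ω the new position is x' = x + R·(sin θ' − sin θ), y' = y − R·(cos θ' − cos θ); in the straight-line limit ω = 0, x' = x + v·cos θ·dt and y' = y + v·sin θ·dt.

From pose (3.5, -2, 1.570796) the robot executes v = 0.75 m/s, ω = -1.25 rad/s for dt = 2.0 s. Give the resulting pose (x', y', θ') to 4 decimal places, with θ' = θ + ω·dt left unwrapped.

(4.5807, -1.6409, -0.9292)

θ' = 1.5708 + -1.25·2.0 = -0.9292
R = v/ω = 0.75/-1.25 = -0.6000
x' = 3.5 + -0.6000·(sin -0.9292 − sin 1.5708) = 4.5807
y' = -2 − -0.6000·(cos -0.9292 − cos 1.5708) = -1.6409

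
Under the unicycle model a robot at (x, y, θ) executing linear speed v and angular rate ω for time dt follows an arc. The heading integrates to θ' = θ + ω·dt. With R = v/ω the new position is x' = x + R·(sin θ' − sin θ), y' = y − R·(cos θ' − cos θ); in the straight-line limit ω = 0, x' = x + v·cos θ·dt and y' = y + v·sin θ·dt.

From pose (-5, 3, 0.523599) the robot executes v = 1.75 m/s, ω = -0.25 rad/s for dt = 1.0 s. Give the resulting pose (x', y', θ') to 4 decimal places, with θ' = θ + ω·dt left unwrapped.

θ' = 0.5236 + -0.25·1.0 = 0.2736
R = v/ω = 1.75/-0.25 = -7.0000
x' = -5 + -7.0000·(sin 0.2736 − sin 0.5236) = -3.3914
y' = 3 − -7.0000·(cos 0.2736 − cos 0.5236) = 3.6775

(-3.3914, 3.6775, 0.2736)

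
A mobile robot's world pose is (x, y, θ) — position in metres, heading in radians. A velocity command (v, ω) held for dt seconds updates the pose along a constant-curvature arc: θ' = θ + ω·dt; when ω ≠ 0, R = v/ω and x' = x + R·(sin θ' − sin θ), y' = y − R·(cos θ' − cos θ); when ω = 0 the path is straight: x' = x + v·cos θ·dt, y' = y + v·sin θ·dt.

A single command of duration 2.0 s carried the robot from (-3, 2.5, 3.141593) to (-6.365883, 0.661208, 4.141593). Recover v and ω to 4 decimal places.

v = 2.0000, ω = 0.5000

Δθ = 4.141593 − 3.141593 = 1.000000
ω = Δθ/dt = 1.000000/2.0 = 0.5000
R = Δx/(sin θ' − sin θ) = 4.0000
v = R·ω = 4.0000·0.5000 = 2.0000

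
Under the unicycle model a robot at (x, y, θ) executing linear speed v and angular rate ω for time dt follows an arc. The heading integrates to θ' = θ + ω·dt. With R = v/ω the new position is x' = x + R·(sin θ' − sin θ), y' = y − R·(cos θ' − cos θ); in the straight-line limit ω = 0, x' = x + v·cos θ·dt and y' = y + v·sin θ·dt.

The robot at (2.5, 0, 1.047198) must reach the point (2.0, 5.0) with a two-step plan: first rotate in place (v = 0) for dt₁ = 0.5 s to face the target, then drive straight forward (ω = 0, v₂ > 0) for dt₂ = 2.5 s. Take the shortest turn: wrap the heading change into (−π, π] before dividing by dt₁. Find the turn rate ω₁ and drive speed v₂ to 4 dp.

heading to target = atan2(5−0, 2−2.5) = 1.6705
Δθ = wrap(1.6705 − 1.0472) = 0.6233; ω₁ = Δθ/dt₁ = 1.2465
distance = √((2−2.5)² + (5−0)²) = 5.0249; v₂ = distance/dt₂ = 2.0100

ω₁ = 1.2465, v₂ = 2.0100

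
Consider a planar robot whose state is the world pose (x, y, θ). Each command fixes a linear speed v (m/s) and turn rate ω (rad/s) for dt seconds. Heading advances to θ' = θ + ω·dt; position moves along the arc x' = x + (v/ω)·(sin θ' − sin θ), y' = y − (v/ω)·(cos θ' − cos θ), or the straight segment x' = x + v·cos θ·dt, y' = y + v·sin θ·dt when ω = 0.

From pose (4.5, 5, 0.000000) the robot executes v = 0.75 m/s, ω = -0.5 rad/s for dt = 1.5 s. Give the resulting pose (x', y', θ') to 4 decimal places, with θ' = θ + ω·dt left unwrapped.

θ' = 0.0000 + -0.5·1.5 = -0.7500
R = v/ω = 0.75/-0.5 = -1.5000
x' = 4.5 + -1.5000·(sin -0.7500 − sin 0.0000) = 5.5225
y' = 5 − -1.5000·(cos -0.7500 − cos 0.0000) = 4.5975

(5.5225, 4.5975, -0.7500)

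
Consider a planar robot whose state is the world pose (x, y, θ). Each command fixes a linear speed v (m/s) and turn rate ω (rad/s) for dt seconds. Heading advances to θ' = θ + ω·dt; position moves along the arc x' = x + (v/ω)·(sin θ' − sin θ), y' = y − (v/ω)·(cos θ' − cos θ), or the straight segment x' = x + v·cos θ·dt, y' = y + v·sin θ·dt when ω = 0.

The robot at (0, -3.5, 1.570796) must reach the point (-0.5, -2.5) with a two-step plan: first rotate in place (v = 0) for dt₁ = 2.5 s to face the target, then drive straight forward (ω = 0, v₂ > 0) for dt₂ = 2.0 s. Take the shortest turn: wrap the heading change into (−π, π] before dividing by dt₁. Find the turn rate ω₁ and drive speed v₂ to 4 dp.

ω₁ = 0.1855, v₂ = 0.5590

heading to target = atan2(-2.5−-3.5, -0.5−0) = 2.0344
Δθ = wrap(2.0344 − 1.5708) = 0.4636; ω₁ = Δθ/dt₁ = 0.1855
distance = √((-0.5−0)² + (-2.5−-3.5)²) = 1.1180; v₂ = distance/dt₂ = 0.5590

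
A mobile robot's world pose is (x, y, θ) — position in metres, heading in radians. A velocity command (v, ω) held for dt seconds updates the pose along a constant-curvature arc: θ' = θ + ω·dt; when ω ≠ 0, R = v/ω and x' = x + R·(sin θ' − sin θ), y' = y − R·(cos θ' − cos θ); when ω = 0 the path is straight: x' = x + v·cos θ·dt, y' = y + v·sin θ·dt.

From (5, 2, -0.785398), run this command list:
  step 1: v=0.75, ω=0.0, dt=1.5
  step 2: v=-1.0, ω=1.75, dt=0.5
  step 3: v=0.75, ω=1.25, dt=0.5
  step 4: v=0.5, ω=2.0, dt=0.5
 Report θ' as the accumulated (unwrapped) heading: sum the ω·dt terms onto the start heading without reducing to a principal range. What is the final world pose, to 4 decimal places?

step 1: θ'=-0.7854 (straight) → pose (5.7955, 1.2045, -0.7854)
step 2: θ'=0.0896 (R=-0.5714) → pose (5.3403, 1.3696, 0.0896)
step 3: θ'=0.7146 (R=0.6000) → pose (5.6798, 1.5140, 0.7146)
step 4: θ'=1.7146 (R=0.2500) → pose (5.7634, 1.7386, 1.7146)

(5.7634, 1.7386, 1.7146)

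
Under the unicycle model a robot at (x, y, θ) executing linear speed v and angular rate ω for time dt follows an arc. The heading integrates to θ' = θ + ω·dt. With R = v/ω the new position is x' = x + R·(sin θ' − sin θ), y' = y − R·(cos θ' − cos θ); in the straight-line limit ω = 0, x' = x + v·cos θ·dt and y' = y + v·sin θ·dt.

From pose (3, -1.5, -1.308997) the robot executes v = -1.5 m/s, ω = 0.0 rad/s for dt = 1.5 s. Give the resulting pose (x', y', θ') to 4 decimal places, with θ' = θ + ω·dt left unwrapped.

(2.4177, 0.6733, -1.3090)

θ' = -1.3090 + 0.0·1.5 = -1.3090
ω = 0 → straight: x' = 3 + -1.5·cos(-1.3090)·1.5 = 2.4177
y' = -1.5 + -1.5·sin(-1.3090)·1.5 = 0.6733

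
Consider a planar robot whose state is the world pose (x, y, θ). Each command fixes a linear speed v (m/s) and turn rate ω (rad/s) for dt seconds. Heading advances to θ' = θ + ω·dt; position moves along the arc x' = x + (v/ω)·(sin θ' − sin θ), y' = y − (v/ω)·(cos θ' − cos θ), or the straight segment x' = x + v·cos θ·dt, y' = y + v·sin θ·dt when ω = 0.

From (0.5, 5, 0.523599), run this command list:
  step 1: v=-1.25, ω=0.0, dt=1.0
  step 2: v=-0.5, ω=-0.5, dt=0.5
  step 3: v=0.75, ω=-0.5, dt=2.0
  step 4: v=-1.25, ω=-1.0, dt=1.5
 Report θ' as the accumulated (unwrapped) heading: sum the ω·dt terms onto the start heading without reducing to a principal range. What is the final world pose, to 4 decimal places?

(0.4286, 5.6519, -2.2264)

step 1: θ'=0.5236 (straight) → pose (-0.5825, 4.3750, 0.5236)
step 2: θ'=0.2736 (R=1.0000) → pose (-0.8123, 4.2782, 0.2736)
step 3: θ'=-0.7264 (R=-1.5000) → pose (0.5892, 3.9554, -0.7264)
step 4: θ'=-2.2264 (R=1.2500) → pose (0.4286, 5.6519, -2.2264)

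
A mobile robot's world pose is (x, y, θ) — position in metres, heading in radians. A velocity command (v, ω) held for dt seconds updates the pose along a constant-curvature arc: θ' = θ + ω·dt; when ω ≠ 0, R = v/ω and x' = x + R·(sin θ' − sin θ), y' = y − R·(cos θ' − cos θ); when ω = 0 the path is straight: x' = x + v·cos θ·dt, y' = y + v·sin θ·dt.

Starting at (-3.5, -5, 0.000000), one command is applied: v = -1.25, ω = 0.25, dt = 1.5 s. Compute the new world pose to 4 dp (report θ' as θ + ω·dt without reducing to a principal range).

θ' = 0.0000 + 0.25·1.5 = 0.3750
R = v/ω = -1.25/0.25 = -5.0000
x' = -3.5 + -5.0000·(sin 0.3750 − sin 0.0000) = -5.3314
y' = -5 − -5.0000·(cos 0.3750 − cos 0.0000) = -5.3475

(-5.3314, -5.3475, 0.3750)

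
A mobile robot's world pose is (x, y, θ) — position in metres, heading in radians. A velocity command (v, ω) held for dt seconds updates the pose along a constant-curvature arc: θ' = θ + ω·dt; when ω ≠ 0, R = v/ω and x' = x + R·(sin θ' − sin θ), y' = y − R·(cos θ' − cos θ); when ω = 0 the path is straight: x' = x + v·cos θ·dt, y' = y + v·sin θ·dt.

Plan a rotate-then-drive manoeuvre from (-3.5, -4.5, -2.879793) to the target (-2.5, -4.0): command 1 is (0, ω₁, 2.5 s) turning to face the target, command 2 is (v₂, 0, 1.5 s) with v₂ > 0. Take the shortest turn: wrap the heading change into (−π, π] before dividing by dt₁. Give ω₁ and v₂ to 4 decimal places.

heading to target = atan2(-4−-4.5, -2.5−-3.5) = 0.4636
Δθ = wrap(0.4636 − -2.8798) = -2.9397; ω₁ = Δθ/dt₁ = -1.1759
distance = √((-2.5−-3.5)² + (-4−-4.5)²) = 1.1180; v₂ = distance/dt₂ = 0.7454

ω₁ = -1.1759, v₂ = 0.7454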